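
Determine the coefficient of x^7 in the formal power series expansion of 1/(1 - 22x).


The geometric series identity gives 1/(1 - c x) = sum_{k>=0} c^k x^k, so the coefficient of x^k is c^k.
Here c = 22 and k = 7.
Computing: 22^7 = 2494357888

2494357888


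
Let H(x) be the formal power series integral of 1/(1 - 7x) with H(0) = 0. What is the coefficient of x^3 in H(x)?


1/(1 - 7x) = sum_{k>=0} 7^k x^k. Integrating termwise with H(0) = 0:
H(x) = sum_{k>=0} 7^k x^(k+1) / (k+1) = sum_{m>=1} 7^(m-1) x^m / m.
For m = 3: 7^2/3 = 49/3 = 49/3.

49/3


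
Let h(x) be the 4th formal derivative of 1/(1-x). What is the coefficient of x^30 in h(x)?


Differentiating 4 times: d^4/dx^4 [1/(1-x)] = 4!/(1-x)^5.
The expansion 1/(1-x)^5 = sum_{k>=0} C(k+4, 4) x^k, so the coefficient of x^n in 4!/(1-x)^5 is 4! * C(n+4, 4).
For n = 30: 24 * C(34, 4) = 24 * 46376 = 1113024

1113024


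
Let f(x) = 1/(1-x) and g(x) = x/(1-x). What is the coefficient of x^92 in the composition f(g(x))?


First simplify the composition: f(g(x)) = 1/(1 - x/(1-x)) = (1-x)/((1-x) - x) = (1-x)/(1-2x).
Now extract the coefficient. Write (1-x)/(1-2x) = 1/(1-2x) - x/(1-2x).
The coefficient of x^n in 1/(1-2x) is 2^n, and in x/(1-2x) is 2^(n-1) (for n >= 1).
So the coefficient of x^92 is 2^92 - 2^91 = 4951760157141521099596496896 - 2475880078570760549798248448 = 2475880078570760549798248448.

2475880078570760549798248448


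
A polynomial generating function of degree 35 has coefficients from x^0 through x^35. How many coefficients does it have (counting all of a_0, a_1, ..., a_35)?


A polynomial of degree 35 takes the form a_0 + a_1 x + ... + a_35 x^35.
The number of coefficients is 35 + 1 = 36.

36


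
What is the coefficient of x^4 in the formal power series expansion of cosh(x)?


The Maclaurin series is cosh(t) = sum_{m>=0} t^(2m) / (2m)!, so substituting t = x, only even powers of x are nonzero, with coefficient of x^(2m) equal to 1 / (2m)!.
For x^4 the coefficient is 1/4! = 1/24 = 1/24.

1/24


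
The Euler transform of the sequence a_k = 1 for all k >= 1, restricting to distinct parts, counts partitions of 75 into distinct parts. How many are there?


Partitions of 75 into distinct parts can be computed via generating function.
Product (1+x)(1+x^2)(1+x^3)...
The coefficient of x^75 = 48446

48446


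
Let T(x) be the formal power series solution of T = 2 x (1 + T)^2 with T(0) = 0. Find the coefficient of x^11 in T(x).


Apply the Lagrange inversion formula: if T = 2 x * phi(T) with phi(t) = (1 + t)^2, then [x^n] T = 2^n * (1/n) [t^(n-1)] phi(t)^n = 2^n * (1/n) [t^(n-1)] (1 + t)^(2n) = 2^n * (1/n) C(2n, n-1).
Using the identity C(2n, n-1) = C(2n, n) * n / (n+1), the unscaled factor equals C(2n, n) / (n+1) = C_n, the n-th Catalan number.
For n = 11: C_11 = C(22, 11) / 12 = 705432/12 = 58786.
With the 2^11 = 2048 factor, the coefficient is 2048 * 58786 = 120393728.

120393728


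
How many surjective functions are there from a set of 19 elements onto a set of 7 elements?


By inclusion-exclusion on which target elements are missed, the number of surjections from an n-set onto a k-set is
surj(n, k) = sum_{j=0}^{k} (-1)^j C(k, j) (k - j)^n.
Equivalently surj(n, k) = k! * S(n, k), where S(n, k) is the Stirling number of the second kind.
For n = 19, k = 7:
S(19, 7) = 1492924634839, so
surj = 7! * 1492924634839 = 5040 * 1492924634839 = 7524340159588560.

7524340159588560


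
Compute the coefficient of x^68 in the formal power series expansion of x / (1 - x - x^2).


Let f(x) = sum_{k>=0} a_k x^k. Multiplying f(x) * (1 - x - x^2) = x and matching coefficients gives a_0 = 0, a_1 = 1, and a_k = a_{k-1} + a_{k-2} for k >= 2. These are the Fibonacci numbers F_k.
Iterating from F_0 = 0, F_1 = 1:
F_0=0, F_1=1, F_2=1, F_3=2, F_4=3, F_5=5, F_6=8, F_7=13, F_8=21, F_9=34, ...
F_68 = 72723460248141.

72723460248141


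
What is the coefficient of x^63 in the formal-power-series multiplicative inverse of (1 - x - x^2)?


Let the inverse be f(x) = sum_{k>=0} a_k x^k. From f(x) * (1 - x - x^2) = 1 and matching coefficients:
 x^0: a_0 = 1.
 x^1: a_1 - a_0 = 0, so a_1 = 1.
 x^k (k >= 2): a_k - a_{k-1} - a_{k-2} = 0, i.e. a_k = a_{k-1} + a_{k-2}.
This is the Fibonacci-type recurrence shifted so that a_0 = a_1 = 1.
Iterating: a_0=1, a_1=1, a_2=2, a_3=3, a_4=5, a_5=8, a_6=13, a_7=21, a_8=34, a_9=55, ...
a_63 = 10610209857723.

10610209857723


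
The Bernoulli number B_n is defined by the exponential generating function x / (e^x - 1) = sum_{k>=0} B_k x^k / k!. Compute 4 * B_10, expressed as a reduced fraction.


Bernoulli numbers can also be computed recursively via B_0 = 1 and sum_{j=0}^{m} C(m+1, j) B_j = 0 for m >= 1. Odd-index Bernoulli numbers vanish for k >= 3.
Computing B_10 = 5/66, so 4 * B_10 = 4 * 5/66 = 10/33.

10/33


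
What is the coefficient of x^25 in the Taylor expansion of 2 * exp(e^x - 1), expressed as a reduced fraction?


exp(e^x - 1) = sum_{k>=0} Bell_k x^k / k!, where Bell_k is the k-th Bell number.
So the coefficient of x^25 is 2 * Bell_25 / 25!.
Computing: Bell_25 = 4638590332229999353 and 25! = 15511210043330985984000000, giving
2 * 4638590332229999353/15511210043330985984000000 = 356814640940769181/596585001666576384000000.

356814640940769181/596585001666576384000000


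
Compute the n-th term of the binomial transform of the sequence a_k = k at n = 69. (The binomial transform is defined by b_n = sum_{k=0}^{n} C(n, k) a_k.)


With a_k = k, b_n = sum_{k=0}^{n} C(n, k) k. Using k * C(n, k) = n * C(n-1, k-1) gives b_n = n * sum_{k>=1} C(n-1, k-1) = n * 2^(n-1).
For n = 69: 69 * 2^68 = 69 * 295147905179352825856 = 20365205457375344984064.

20365205457375344984064


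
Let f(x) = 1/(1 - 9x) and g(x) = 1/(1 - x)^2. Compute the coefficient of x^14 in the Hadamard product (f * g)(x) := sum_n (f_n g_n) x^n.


f has coefficients f_k = 9^k. For g = 1/(1 - x)^2 the coefficient is g_k = C(k + 1, 1) = k + 1. The Hadamard coefficient is (f * g)_k = 9^k * (k + 1).
For k = 14: 9^14 * 15 = 22876792454961 * 15 = 343151886824415.

343151886824415


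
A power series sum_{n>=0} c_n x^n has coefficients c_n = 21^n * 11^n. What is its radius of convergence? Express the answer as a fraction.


By the root test (Cauchy-Hadamard), the radius is R = 1 / limsup_n |c_n|^(1/n).
Here |c_n|^(1/n) = (21^n * 11^n)^(1/n) = 21 * 11 = 231 for all n.
So R = 1/231 = 1/231.

1/231


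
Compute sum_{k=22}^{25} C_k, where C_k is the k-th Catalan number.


C_22 through C_25: 91482563640, 343059613650, 1289904147324, 4861946401452
Sum = 91482563640 + 343059613650 + 1289904147324 + 4861946401452
= 6586392726066

6586392726066


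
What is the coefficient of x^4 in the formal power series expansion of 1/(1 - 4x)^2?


The general identity 1/(1 - c x)^r = sum_{k>=0} c^k C(k + r - 1, r - 1) x^k follows by substituting y = c x into 1/(1 - y)^r = sum_{k>=0} C(k + r - 1, r - 1) y^k.
For c = 4, r = 2, k = 4:
4^4 * C(5, 1) = 256 * 5 = 1280.

1280


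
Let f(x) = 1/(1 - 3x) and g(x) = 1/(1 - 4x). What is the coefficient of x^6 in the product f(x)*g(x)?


The coefficient of x^n in f*g is the Cauchy product: sum_{k=0}^{n} a^k * b^(n-k).
With a=3, b=4, n=6:
sum_{k=0}^{6} 3^k * 4^(6-k)
= 14197

14197


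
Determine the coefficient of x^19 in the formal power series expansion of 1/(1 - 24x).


The geometric series identity gives 1/(1 - c x) = sum_{k>=0} c^k x^k, so the coefficient of x^k is c^k.
Here c = 24 and k = 19.
Computing: 24^19 = 167499529910025153071284224

167499529910025153071284224


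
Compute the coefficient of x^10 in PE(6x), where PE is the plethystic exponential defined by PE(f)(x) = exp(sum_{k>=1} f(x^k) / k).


With f(x) = 6x, the exponent is sum_{k>=1} 6 x^k / k = 6 * (-ln(1 - x)). Exponentiating:
PE(6x) = exp(-6 ln(1 - x)) = 1/(1 - x)^6.
By the negative binomial expansion, [x^n] 1/(1 - x)^6 = C(n + 5, 5).
For n = 10: C(15, 5) = 3003.

3003


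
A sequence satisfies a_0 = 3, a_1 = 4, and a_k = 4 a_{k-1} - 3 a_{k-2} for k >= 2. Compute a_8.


The characteristic equation is t^2 - 4 t + 3 = 0, with roots r_1 = 3 and r_2 = 1 (so c_1 = r_1 + r_2, c_2 = -r_1 r_2 as required).
One can use the closed form a_n = A r_1^n + B r_2^n, but direct iteration is more reliable:
a_0 = 3, a_1 = 4, a_2 = 7, a_3 = 16, a_4 = 43, a_5 = 124, a_6 = 367, a_7 = 1096, a_8 = 3283.
So a_8 = 3283.

3283


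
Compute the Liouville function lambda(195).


The Liouville function is lambda(k) = (-1)^Omega(k), where Omega(k) counts the prime factors of k with multiplicity.
Factoring: 195 = 3 * 5 * 13, so Omega(195) = 3.
lambda(195) = (-1)^3 = -1.

-1


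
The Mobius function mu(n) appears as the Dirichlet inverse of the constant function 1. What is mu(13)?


13 = 13 (all distinct primes).
mu(13) = (-1)^1 = -1

-1


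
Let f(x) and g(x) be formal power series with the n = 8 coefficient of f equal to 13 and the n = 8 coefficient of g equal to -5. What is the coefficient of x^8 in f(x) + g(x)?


Addition of formal power series is termwise.
The coefficient of x^8 in f + g = 13 + -5
= 8

8


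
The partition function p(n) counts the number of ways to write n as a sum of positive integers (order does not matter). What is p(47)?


Using the generating function prod_{k>=1} 1/(1-x^k), we compute p(47).
By dynamic programming over parts 1 through 47:
p(47) = 124754

124754


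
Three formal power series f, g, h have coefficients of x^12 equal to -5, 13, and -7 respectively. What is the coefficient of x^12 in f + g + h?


Series addition is componentwise:
-5 + 13 + -7
= 1

1


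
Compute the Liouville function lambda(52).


The Liouville function is lambda(k) = (-1)^Omega(k), where Omega(k) counts the prime factors of k with multiplicity.
Factoring: 52 = 2 * 2 * 13, so Omega(52) = 3.
lambda(52) = (-1)^3 = -1.

-1


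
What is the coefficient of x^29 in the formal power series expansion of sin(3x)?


The Maclaurin series is sin(t) = sum_{k>=0} (-1)^k t^(2k+1) / (2k+1)!, so substituting t = 3x, only odd powers of x are nonzero, with coefficient of x^(2k+1) equal to (-1)^k 3^(2k+1) / (2k+1)!.
Write 29 = 2*14 + 1, giving the coefficient (-1)^14 * 3^29 / 29! = 68630377364883/8841761993739701954543616000000 = 43046721/5545778360934203392000000.

43046721/5545778360934203392000000


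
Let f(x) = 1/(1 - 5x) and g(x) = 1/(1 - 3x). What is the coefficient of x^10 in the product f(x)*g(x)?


The coefficient of x^n in f*g is the Cauchy product: sum_{k=0}^{n} a^k * b^(n-k).
With a=5, b=3, n=10:
sum_{k=0}^{10} 5^k * 3^(10-k)
= 24325489

24325489


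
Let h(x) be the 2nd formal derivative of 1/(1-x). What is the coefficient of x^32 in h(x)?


Differentiating 2 times: d^2/dx^2 [1/(1-x)] = 2!/(1-x)^3.
The expansion 1/(1-x)^3 = sum_{k>=0} C(k+2, 2) x^k, so the coefficient of x^n in 2!/(1-x)^3 is 2! * C(n+2, 2).
For n = 32: 2 * C(34, 2) = 2 * 561 = 1122

1122


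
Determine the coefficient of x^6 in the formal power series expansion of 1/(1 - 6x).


The geometric series identity gives 1/(1 - c x) = sum_{k>=0} c^k x^k, so the coefficient of x^k is c^k.
Here c = 6 and k = 6.
Computing: 6^6 = 46656

46656


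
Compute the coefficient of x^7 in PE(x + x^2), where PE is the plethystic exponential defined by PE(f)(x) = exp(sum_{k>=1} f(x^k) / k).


With f(x) = x + x^2, the exponent is sum_{k>=1} (x^k + x^(2k)) / k = -ln(1 - x) - ln(1 - x^2). Exponentiating:
PE(x + x^2) = 1 / ((1 - x)(1 - x^2)).
This is the generating function for partitions of n into parts of size 1 or 2. The number of 2's can be any j in 0..3, and the rest are 1's, so
[x^7] = floor(7/2) + 1 = 4.

4


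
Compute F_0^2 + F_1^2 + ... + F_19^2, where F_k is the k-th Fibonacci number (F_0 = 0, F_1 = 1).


There is a standard identity sum_{k=0}^{N} F_k^2 = F_N * F_{N+1} (proved inductively from the telescoping relation F_k^2 = F_k F_{k+1} - F_{k-1} F_k). Then
sum_{k=0}^{19} F_k^2 = F_19 F_20 - F_0 F_0.
Computing: F_19 = 4181, F_20 = 6765.
Sum = 4181 * 6765 = 28284465.

28284465


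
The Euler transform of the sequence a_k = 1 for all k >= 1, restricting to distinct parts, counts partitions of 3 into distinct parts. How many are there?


Partitions of 3 into distinct parts can be computed via generating function.
Product (1+x)(1+x^2)(1+x^3)...
The coefficient of x^3 = 2

2


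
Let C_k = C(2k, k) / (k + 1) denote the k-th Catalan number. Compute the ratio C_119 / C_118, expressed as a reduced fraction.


Using C_k = (2k)! / (k! (k+1)!), the ratio C_{k+1}/C_k simplifies to
C_{k+1}/C_k = [(2k+2)! / ((k+1)! (k+2)!)] * [k! (k+1)! / (2k)!]
 = (2k+2)(2k+1) / ((k+1)(k+2)) = 2(2k+1) / (k+2).
For k = 118: 2(2*118 + 1) / (118 + 2) = 474/120 = 79/20.

79/20


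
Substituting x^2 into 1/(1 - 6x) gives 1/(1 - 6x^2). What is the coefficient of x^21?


Since 1/(1 - 6x^2) only has even powers of x,
the coefficient of x^21 (odd) is 0.

0


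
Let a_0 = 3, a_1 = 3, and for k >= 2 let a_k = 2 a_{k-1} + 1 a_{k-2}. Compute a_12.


Iterating the recurrence forward:
a_0 = 3
a_1 = 3
a_2 = 2*3 + 1*3 = 9
a_3 = 2*9 + 1*3 = 21
a_4 = 2*21 + 1*9 = 51
a_5 = 2*51 + 1*21 = 123
a_6 = 2*123 + 1*51 = 297
a_7 = 2*297 + 1*123 = 717
a_8 = 2*717 + 1*297 = 1731
a_9 = 2*1731 + 1*717 = 4179
a_10 = 2*4179 + 1*1731 = 10089
a_11 = 2*10089 + 1*4179 = 24357
a_12 = 2*24357 + 1*10089 = 58803
So a_12 = 58803.

58803


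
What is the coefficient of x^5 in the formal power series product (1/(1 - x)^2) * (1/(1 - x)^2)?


Combine the factors: (1/(1 - x)^2) * (1/(1 - x)^2) = 1/(1 - x)^4.
Then use 1/(1 - x)^r = sum_{k>=0} C(k + r - 1, r - 1) x^k with r = 4 and k = 5:
C(8, 3) = 56.

56


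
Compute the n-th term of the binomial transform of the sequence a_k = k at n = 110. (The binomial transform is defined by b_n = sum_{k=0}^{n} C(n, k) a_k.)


With a_k = k, b_n = sum_{k=0}^{n} C(n, k) k. Using k * C(n, k) = n * C(n-1, k-1) gives b_n = n * sum_{k>=1} C(n-1, k-1) = n * 2^(n-1).
For n = 110: 110 * 2^109 = 110 * 649037107316853453566312041152512 = 71394081804853879892294324526776320.

71394081804853879892294324526776320


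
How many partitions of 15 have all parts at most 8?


Using the generating function (1-x)^(-1)(1-x^2)^(-1)...(1-x^8)^(-1),
the coefficient of x^15 counts these restricted partitions.
Result = 146

146


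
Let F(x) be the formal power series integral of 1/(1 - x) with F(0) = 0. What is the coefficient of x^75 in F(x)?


1/(1 - x) = sum_{k>=0} x^k. Integrating termwise and using F(0) = 0 gives
F(x) = sum_{k>=0} x^(k+1) / (k+1) = sum_{m>=1} x^m / m = -ln(1 - x).
So the coefficient of x^75 is 1/75 = 1/75.

1/75


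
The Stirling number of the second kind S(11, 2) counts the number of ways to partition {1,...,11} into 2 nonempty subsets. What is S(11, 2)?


Using the explicit formula S(n,k) = (1/k!) sum_{j=0}^{k} (-1)^(k-j) C(k,j) j^n:
S(11, 2) = 1023
Equivalently, S(n,k) is n! times the coefficient of x^n in the EGF (e^x - 1)^k / k!.

1023


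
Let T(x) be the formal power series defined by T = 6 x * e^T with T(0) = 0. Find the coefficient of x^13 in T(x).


Apply the Lagrange inversion formula: if T = 6 x * phi(T) with phi(t) = e^t, then
[x^n] T = 6^n * (1/n) [t^(n-1)] phi(t)^n = 6^n * (1/n) [t^(n-1)] e^(n t) = 6^n * (1/n) * n^(n-1) / (n-1)! = 6^n * n^(n-1) / n!.
When c = 1 this is the Cayley count of rooted labeled trees on n vertices, divided by n!.
For n = 13: 6^13 * 13^12 / 13! = 13060694016 * 23298085122481/6227020800 = 94066914762214056/1925.

94066914762214056/1925


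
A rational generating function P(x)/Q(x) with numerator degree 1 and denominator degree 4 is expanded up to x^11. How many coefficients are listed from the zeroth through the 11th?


Expanding up to x^11 gives the coefficients for x^0, x^1, ..., x^11.
That is 11 + 1 = 12 coefficients in total.

12


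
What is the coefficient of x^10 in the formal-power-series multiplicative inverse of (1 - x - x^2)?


Let the inverse be f(x) = sum_{k>=0} a_k x^k. From f(x) * (1 - x - x^2) = 1 and matching coefficients:
 x^0: a_0 = 1.
 x^1: a_1 - a_0 = 0, so a_1 = 1.
 x^k (k >= 2): a_k - a_{k-1} - a_{k-2} = 0, i.e. a_k = a_{k-1} + a_{k-2}.
This is the Fibonacci-type recurrence shifted so that a_0 = a_1 = 1.
Iterating: a_0=1, a_1=1, a_2=2, a_3=3, a_4=5, a_5=8, a_6=13, a_7=21, a_8=34, a_9=55, ...
a_10 = 89.

89


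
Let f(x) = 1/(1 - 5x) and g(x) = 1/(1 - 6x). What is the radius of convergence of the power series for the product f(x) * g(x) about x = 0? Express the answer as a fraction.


The radius of 1/(1 - 5x) is 1/5 (nearest singularity at x = 1/5), and the radius of 1/(1 - 6x) is 1/6.
The product f(x)*g(x) = 1/((1 - 5x)(1 - 6x)) has singularities at both 1/5 and 1/6, so its radius of convergence is the distance to the nearest one:
min(1/5, 1/6) = 1/6.

1/6


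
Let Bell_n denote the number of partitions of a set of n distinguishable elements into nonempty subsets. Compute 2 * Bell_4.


Bell_4 can be computed from the Bell triangle or from Dobinski's identity Bell_n = (1/e) * sum_{k>=0} k^n / k!.
Computing Bell_4 = 15.
Then 2 * 15 = 30.

30


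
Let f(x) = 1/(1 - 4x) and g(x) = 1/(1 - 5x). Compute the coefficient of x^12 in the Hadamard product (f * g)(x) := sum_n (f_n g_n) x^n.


f has coefficients f_k = 4^k and g has coefficients g_k = 5^k, so the Hadamard product has coefficient (f*g)_k = 4^k * 5^k = 20^k.
For k = 12: 20^12 = 4096000000000000.

4096000000000000


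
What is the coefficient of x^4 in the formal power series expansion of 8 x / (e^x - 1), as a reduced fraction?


The exponential generating function for Bernoulli numbers is
x / (e^x - 1) = sum_{k>=0} B_k x^k / k!.
So the coefficient of x^4 in 8 x / (e^x - 1) is 8 B_4 / 4!.
Computing: B_4 = -1/30, 4! = 24, giving
8 * -1/30 / 24 = -1/90.

-1/90


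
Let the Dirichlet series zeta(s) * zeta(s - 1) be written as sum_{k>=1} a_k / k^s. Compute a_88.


Convolution gives a_k = sum_{d | k} d * 1 = sum_{d | k} d = sigma(k), the sum of positive divisors of k.
For k = 88, the divisors are 1, 2, 4, 8, 11, 22, 44, 88, so
sigma(88) = 1 + 2 + 4 + 8 + 11 + 22 + 44 + 88 = 180.

180


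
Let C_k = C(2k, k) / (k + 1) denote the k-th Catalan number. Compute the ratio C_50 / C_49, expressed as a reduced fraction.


Using C_k = (2k)! / (k! (k+1)!), the ratio C_{k+1}/C_k simplifies to
C_{k+1}/C_k = [(2k+2)! / ((k+1)! (k+2)!)] * [k! (k+1)! / (2k)!]
 = (2k+2)(2k+1) / ((k+1)(k+2)) = 2(2k+1) / (k+2).
For k = 49: 2(2*49 + 1) / (49 + 2) = 198/51 = 66/17.

66/17


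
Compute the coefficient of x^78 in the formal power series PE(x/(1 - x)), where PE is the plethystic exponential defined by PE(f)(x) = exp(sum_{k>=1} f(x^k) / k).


For f(x) = x/(1 - x) we have
sum_{k>=1} f(x^k) / k = sum_{k>=1} (1/k) * x^k / (1 - x^k) = sum_{k, m >= 1} x^(k m) / k,
which after exponentiating simplifies to
PE(x/(1 - x)) = prod_{k>=1} 1 / (1 - x^k).
This is the generating function for the partition function p(n), so the coefficient of x^78 is p(78).
Computing p(78) by dynamic programming over parts 1, 2, ..., 78: p(78) = 12132164.

12132164


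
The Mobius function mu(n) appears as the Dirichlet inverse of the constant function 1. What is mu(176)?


176 has a squared prime factor, so mu(176) = 0.
Factorization reveals a repeated prime.

0


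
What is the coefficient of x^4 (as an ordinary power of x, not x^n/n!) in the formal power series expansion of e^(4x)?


The exponential series is e^y = sum_{k>=0} y^k / k!. Substituting y = 4x gives
e^(4x) = sum_{k>=0} 4^k x^k / k!.
So the coefficient of x^n is a^n/n! with a = 4, n = 4:
4^4 / 4! = 256/24 = 32/3

32/3


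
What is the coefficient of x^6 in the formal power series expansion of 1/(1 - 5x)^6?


The general identity 1/(1 - c x)^r = sum_{k>=0} c^k C(k + r - 1, r - 1) x^k follows by substituting y = c x into 1/(1 - y)^r = sum_{k>=0} C(k + r - 1, r - 1) y^k.
For c = 5, r = 6, k = 6:
5^6 * C(11, 5) = 15625 * 462 = 7218750.

7218750


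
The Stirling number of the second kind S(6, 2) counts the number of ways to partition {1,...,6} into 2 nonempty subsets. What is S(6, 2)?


Using the explicit formula S(n,k) = (1/k!) sum_{j=0}^{k} (-1)^(k-j) C(k,j) j^n:
S(6, 2) = 31
Equivalently, S(n,k) is n! times the coefficient of x^n in the EGF (e^x - 1)^k / k!.

31


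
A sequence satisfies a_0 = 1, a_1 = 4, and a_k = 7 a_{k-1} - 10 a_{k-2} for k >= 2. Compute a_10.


The characteristic equation is t^2 - 7 t + 10 = 0, with roots r_1 = 5 and r_2 = 2 (so c_1 = r_1 + r_2, c_2 = -r_1 r_2 as required).
One can use the closed form a_n = A r_1^n + B r_2^n, but direct iteration is more reliable:
a_0 = 1, a_1 = 4, a_2 = 18, a_3 = 86, a_4 = 422, a_5 = 2094, a_6 = 10438, a_7 = 52126, a_8 = 260502, a_9 = 1302254, a_10 = 6510758.
So a_10 = 6510758.

6510758


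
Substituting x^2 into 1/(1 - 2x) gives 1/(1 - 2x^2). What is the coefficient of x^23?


Since 1/(1 - 2x^2) only has even powers of x,
the coefficient of x^23 (odd) is 0.

0


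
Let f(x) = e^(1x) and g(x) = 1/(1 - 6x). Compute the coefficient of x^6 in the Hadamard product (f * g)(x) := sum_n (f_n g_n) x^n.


Expanding: f_k = 1^k/k! (from e^(1x)) and g_k = 6^k (from 1/(1 - 6x)). So the Hadamard coefficient (f * g)_k = 1^k 6^k / k! = (6)^k / k!.
For k = 6: 6^6/6! = 46656/720 = 324/5.

324/5


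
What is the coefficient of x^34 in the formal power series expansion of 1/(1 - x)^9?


The negative binomial / multiset identity is
1/(1 - x)^r = sum_{k>=0} C(k + r - 1, r - 1) x^k.
Here r = 9 and k = 34, so the coefficient is
C(34 + 8, 8) = C(42, 8)
= 118030185

118030185


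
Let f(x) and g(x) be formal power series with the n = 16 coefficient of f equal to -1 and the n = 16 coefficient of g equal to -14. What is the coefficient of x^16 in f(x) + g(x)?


Addition of formal power series is termwise.
The coefficient of x^16 in f + g = -1 + -14
= -15

-15


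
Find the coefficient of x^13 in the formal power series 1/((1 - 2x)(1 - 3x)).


By partial fractions or Cauchy convolution:
The coefficient equals sum_{k=0}^{13} 2^k * 3^(13-k).
= 4766585

4766585


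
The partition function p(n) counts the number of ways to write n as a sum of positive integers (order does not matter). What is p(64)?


Using the generating function prod_{k>=1} 1/(1-x^k), we compute p(64).
By dynamic programming over parts 1 through 64:
p(64) = 1741630

1741630


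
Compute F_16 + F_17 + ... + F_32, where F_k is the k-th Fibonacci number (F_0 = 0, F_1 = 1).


Use the identity sum_{k=0}^{N} F_k = F_{N+2} - 1 (which follows from F_{k+2} - F_{k+1} = F_k). Then
sum_{k=16}^{32} F_k = (F_{34} - 1) - (F_{17} - 1) = F_{34} - F_{17}.
Computing: F_{34} = 5702887, F_{17} = 1597, so
Sum = 5702887 - 1597 = 5701290.

5701290


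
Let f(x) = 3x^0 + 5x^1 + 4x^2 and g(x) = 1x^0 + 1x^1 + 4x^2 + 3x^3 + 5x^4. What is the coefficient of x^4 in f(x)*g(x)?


Cauchy product at x^4:
3*5 + 5*3 + 4*4
= 46

46


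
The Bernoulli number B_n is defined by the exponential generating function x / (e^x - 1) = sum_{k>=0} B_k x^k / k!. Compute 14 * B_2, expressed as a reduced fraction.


Bernoulli numbers can also be computed recursively via B_0 = 1 and sum_{j=0}^{m} C(m+1, j) B_j = 0 for m >= 1. Odd-index Bernoulli numbers vanish for k >= 3.
Computing B_2 = 1/6, so 14 * B_2 = 14 * 1/6 = 7/3.

7/3


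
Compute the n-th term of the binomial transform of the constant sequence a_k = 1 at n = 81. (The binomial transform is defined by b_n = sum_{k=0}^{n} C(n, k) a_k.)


With a_k = 1 for all k, b_n = sum_{k=0}^{n} C(n, k) = 2^n by the binomial theorem.
For n = 81: 2^81 = 2417851639229258349412352.

2417851639229258349412352


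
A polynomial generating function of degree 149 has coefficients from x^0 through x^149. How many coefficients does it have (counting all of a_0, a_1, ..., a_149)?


A polynomial of degree 149 takes the form a_0 + a_1 x + ... + a_149 x^149.
The number of coefficients is 149 + 1 = 150.

150


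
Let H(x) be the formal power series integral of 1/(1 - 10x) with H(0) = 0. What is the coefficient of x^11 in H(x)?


1/(1 - 10x) = sum_{k>=0} 10^k x^k. Integrating termwise with H(0) = 0:
H(x) = sum_{k>=0} 10^k x^(k+1) / (k+1) = sum_{m>=1} 10^(m-1) x^m / m.
For m = 11: 10^10/11 = 10000000000/11 = 10000000000/11.

10000000000/11


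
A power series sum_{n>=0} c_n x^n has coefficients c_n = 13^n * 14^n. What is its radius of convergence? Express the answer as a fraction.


By the root test (Cauchy-Hadamard), the radius is R = 1 / limsup_n |c_n|^(1/n).
Here |c_n|^(1/n) = (13^n * 14^n)^(1/n) = 13 * 14 = 182 for all n.
So R = 1/182 = 1/182.

1/182


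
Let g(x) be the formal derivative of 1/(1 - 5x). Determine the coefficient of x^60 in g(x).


Differentiate termwise: d/dx sum_{k>=0} 5^k x^k = sum_{k>=1} k 5^k x^(k-1) = sum_{j>=0} (j+1) 5^(j+1) x^j.
Equivalently, d/dx [1/(1 - 5x)] = 5/(1 - 5x)^2.
For j = 60: 61 * 5^61 = 61 * 4336808689942017736029811203479766845703125 = 264545330086463081897818483412265777587890625.

264545330086463081897818483412265777587890625


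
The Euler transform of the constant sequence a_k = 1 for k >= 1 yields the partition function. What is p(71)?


The Euler transform converts the sequence a_k = 1 into the number of integer partitions.
Using the recurrence or dynamic programming:
p(71) = 4697205

4697205


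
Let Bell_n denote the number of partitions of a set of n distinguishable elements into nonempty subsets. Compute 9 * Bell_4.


Bell_4 can be computed from the Bell triangle or from Dobinski's identity Bell_n = (1/e) * sum_{k>=0} k^n / k!.
Computing Bell_4 = 15.
Then 9 * 15 = 135.

135


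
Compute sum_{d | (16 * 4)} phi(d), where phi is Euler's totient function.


First, 16 * 4 = 64. One classical identity is sum_{d | n} phi(d) = n (each k in [1, n] has a unique gcd with n, and among the k's with gcd(k, n) = n/d there are phi(d) of them). So the sum equals 64. We also verify directly:
Divisors of 64: 1, 2, 4, 8, 16, 32, 64.
phi values: 1, 1, 2, 4, 8, 16, 32.
Sum = 64.

64


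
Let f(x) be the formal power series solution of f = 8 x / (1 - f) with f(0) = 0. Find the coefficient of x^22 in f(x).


Apply Lagrange inversion: f = 8 x * phi(f) with phi(t) = 1/(1 - t), so
[x^n] f = 8^n * (1/n) [t^(n-1)] phi(t)^n = 8^n * (1/n) [t^(n-1)] (1 - t)^(-n) = 8^n * (1/n) C(2n - 2, n - 1) = 8^n * C_{n-1}.
For n = 22: C_21 = C(42, 21) / 22 = 538257874440/22 = 24466267020.
With the 8^22 = 73786976294838206464 factor, the coefficient is 73786976294838206464 * 24466267020 = 1805291864627921807046114017280.

1805291864627921807046114017280


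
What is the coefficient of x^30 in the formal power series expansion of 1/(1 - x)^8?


The negative binomial / multiset identity is
1/(1 - x)^r = sum_{k>=0} C(k + r - 1, r - 1) x^k.
Here r = 8 and k = 30, so the coefficient is
C(30 + 7, 7) = C(37, 7)
= 10295472

10295472


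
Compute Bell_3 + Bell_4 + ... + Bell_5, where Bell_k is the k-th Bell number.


Recall Bell_k counts set partitions of a k-set (with Bell_0 = 1 by convention).
Bell_3 through Bell_5: 5, 15, 52
Sum = 5 + 15 + 52 = 72.

72


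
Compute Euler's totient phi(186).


phi(n) counts integers in [1, n] coprime to n. Using the multiplicative formula phi(n) = n * prod_{p | n} (1 - 1/p):
186 = 2 * 3 * 31, so
phi(186) = 186 * (1 - 1/2) * (1 - 1/3) * (1 - 1/31) = 60.

60


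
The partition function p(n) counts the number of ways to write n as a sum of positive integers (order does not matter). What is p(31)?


Using the generating function prod_{k>=1} 1/(1-x^k), we compute p(31).
By dynamic programming over parts 1 through 31:
p(31) = 6842

6842


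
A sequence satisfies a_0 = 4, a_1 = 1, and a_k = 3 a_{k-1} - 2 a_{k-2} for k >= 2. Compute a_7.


The characteristic equation is t^2 - 3 t + 2 = 0, with roots r_1 = 2 and r_2 = 1 (so c_1 = r_1 + r_2, c_2 = -r_1 r_2 as required).
One can use the closed form a_n = A r_1^n + B r_2^n, but direct iteration is more reliable:
a_0 = 4, a_1 = 1, a_2 = -5, a_3 = -17, a_4 = -41, a_5 = -89, a_6 = -185, a_7 = -377.
So a_7 = -377.

-377


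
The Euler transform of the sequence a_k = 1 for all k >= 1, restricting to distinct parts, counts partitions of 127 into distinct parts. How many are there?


Partitions of 127 into distinct parts can be computed via generating function.
Product (1+x)(1+x^2)(1+x^3)...
The coefficient of x^127 = 3725410

3725410


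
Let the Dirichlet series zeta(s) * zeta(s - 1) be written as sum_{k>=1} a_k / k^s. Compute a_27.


Convolution gives a_k = sum_{d | k} d * 1 = sum_{d | k} d = sigma(k), the sum of positive divisors of k.
For k = 27, the divisors are 1, 3, 9, 27, so
sigma(27) = 1 + 3 + 9 + 27 = 40.

40


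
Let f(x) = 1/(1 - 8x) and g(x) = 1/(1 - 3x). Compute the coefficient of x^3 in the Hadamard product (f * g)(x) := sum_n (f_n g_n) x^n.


f has coefficients f_k = 8^k and g has coefficients g_k = 3^k, so the Hadamard product has coefficient (f*g)_k = 8^k * 3^k = 24^k.
For k = 3: 24^3 = 13824.

13824


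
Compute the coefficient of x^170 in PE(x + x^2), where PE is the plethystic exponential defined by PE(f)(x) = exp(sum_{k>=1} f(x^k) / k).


With f(x) = x + x^2, the exponent is sum_{k>=1} (x^k + x^(2k)) / k = -ln(1 - x) - ln(1 - x^2). Exponentiating:
PE(x + x^2) = 1 / ((1 - x)(1 - x^2)).
This is the generating function for partitions of n into parts of size 1 or 2. The number of 2's can be any j in 0..85, and the rest are 1's, so
[x^170] = floor(170/2) + 1 = 86.

86


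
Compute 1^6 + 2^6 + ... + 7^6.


This power sum has a closed form given by Faulhaber's formula
sum_{k=1}^{m} k^p = (1 / (p + 1)) * sum_{j=0}^{p} C(p + 1, j) B_j m^(p + 1 - j),
but for small m direct computation is fastest:
1 + 64 + 729 + 4096 + 15625 + 46656 + 117649 = 184820.

184820


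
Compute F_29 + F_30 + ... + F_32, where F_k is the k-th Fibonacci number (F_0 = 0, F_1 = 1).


Use the identity sum_{k=0}^{N} F_k = F_{N+2} - 1 (which follows from F_{k+2} - F_{k+1} = F_k). Then
sum_{k=29}^{32} F_k = (F_{34} - 1) - (F_{30} - 1) = F_{34} - F_{30}.
Computing: F_{34} = 5702887, F_{30} = 832040, so
Sum = 5702887 - 832040 = 4870847.

4870847


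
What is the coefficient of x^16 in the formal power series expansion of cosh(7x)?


The Maclaurin series is cosh(t) = sum_{m>=0} t^(2m) / (2m)!, so substituting t = 7x, only even powers of x are nonzero, with coefficient of x^(2m) equal to 7^(2m) / (2m)!.
For x^16 the coefficient is 7^16/16! = 33232930569601/20922789888000 = 678223072849/426995712000.

678223072849/426995712000


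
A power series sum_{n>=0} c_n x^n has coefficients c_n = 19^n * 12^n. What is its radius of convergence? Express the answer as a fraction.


By the root test (Cauchy-Hadamard), the radius is R = 1 / limsup_n |c_n|^(1/n).
Here |c_n|^(1/n) = (19^n * 12^n)^(1/n) = 19 * 12 = 228 for all n.
So R = 1/228 = 1/228.

1/228


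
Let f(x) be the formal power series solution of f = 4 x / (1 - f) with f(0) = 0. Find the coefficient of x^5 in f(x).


Apply Lagrange inversion: f = 4 x * phi(f) with phi(t) = 1/(1 - t), so
[x^n] f = 4^n * (1/n) [t^(n-1)] phi(t)^n = 4^n * (1/n) [t^(n-1)] (1 - t)^(-n) = 4^n * (1/n) C(2n - 2, n - 1) = 4^n * C_{n-1}.
For n = 5: C_4 = C(8, 4) / 5 = 70/5 = 14.
With the 4^5 = 1024 factor, the coefficient is 1024 * 14 = 14336.

14336


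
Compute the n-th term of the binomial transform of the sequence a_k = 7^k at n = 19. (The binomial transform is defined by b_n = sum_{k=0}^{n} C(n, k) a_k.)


With a_k = 7^k, b_n = sum_{k=0}^{n} C(n, k) 7^k = (1 + 7)^n by the binomial theorem.
For n = 19: (1 + 7)^19 = 8^19 = 144115188075855872.

144115188075855872


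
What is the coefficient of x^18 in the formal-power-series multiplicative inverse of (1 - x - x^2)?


Let the inverse be f(x) = sum_{k>=0} a_k x^k. From f(x) * (1 - x - x^2) = 1 and matching coefficients:
 x^0: a_0 = 1.
 x^1: a_1 - a_0 = 0, so a_1 = 1.
 x^k (k >= 2): a_k - a_{k-1} - a_{k-2} = 0, i.e. a_k = a_{k-1} + a_{k-2}.
This is the Fibonacci-type recurrence shifted so that a_0 = a_1 = 1.
Iterating: a_0=1, a_1=1, a_2=2, a_3=3, a_4=5, a_5=8, a_6=13, a_7=21, a_8=34, a_9=55, ...
a_18 = 4181.

4181


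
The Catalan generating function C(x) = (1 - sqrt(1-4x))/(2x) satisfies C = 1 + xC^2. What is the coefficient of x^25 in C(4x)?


Substituting x -> 4x scales the n-th coefficient by 4^n, so [x^25] C(4x) = 4^25 * C_25.
C_25 = C(2*25, 25)/(26) = 126410606437752/26 = 4861946401452.
So 4^25 * 4861946401452 = 1125899906842624 * 4861946401452 = 5474065000468637788089090048.

5474065000468637788089090048


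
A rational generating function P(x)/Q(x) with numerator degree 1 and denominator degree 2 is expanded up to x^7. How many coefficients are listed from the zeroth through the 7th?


Expanding up to x^7 gives the coefficients for x^0, x^1, ..., x^7.
That is 7 + 1 = 8 coefficients in total.

8


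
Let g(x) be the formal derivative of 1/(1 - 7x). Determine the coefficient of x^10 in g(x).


Differentiate termwise: d/dx sum_{k>=0} 7^k x^k = sum_{k>=1} k 7^k x^(k-1) = sum_{j>=0} (j+1) 7^(j+1) x^j.
Equivalently, d/dx [1/(1 - 7x)] = 7/(1 - 7x)^2.
For j = 10: 11 * 7^11 = 11 * 1977326743 = 21750594173.

21750594173


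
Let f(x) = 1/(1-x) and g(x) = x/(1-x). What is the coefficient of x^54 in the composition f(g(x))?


First simplify the composition: f(g(x)) = 1/(1 - x/(1-x)) = (1-x)/((1-x) - x) = (1-x)/(1-2x).
Now extract the coefficient. Write (1-x)/(1-2x) = 1/(1-2x) - x/(1-2x).
The coefficient of x^n in 1/(1-2x) is 2^n, and in x/(1-2x) is 2^(n-1) (for n >= 1).
So the coefficient of x^54 is 2^54 - 2^53 = 18014398509481984 - 9007199254740992 = 9007199254740992.

9007199254740992


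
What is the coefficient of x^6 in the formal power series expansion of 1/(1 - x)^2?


The expansion 1/(1 - x)^r = sum_{k>=0} C(k + r - 1, r - 1) x^k follows from the multiset / negative-binomial theorem (or from repeated differentiation of the geometric series).
For r = 2 and k = 6:
C(7, 1) = 5040 / (1 * 720) = 7.

7


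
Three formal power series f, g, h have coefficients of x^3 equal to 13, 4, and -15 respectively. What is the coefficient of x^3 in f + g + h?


Series addition is componentwise:
13 + 4 + -15
= 2

2


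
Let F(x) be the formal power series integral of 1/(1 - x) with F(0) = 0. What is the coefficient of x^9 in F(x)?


1/(1 - x) = sum_{k>=0} x^k. Integrating termwise and using F(0) = 0 gives
F(x) = sum_{k>=0} x^(k+1) / (k+1) = sum_{m>=1} x^m / m = -ln(1 - x).
So the coefficient of x^9 is 1/9 = 1/9.

1/9


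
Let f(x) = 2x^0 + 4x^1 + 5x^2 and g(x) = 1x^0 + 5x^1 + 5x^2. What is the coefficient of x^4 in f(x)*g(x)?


Cauchy product at x^4:
5*5
= 25

25


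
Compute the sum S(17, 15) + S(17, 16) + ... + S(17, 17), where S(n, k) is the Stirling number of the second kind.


By definition, S(n, k) counts partitions of an n-set into exactly k nonempty blocks.
Computing row n = 17 for k = 15..17:
S(17, k): 7820, 136, 1
Sum = 7957.

7957


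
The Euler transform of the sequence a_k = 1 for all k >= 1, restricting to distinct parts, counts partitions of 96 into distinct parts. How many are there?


Partitions of 96 into distinct parts can be computed via generating function.
Product (1+x)(1+x^2)(1+x^3)...
The coefficient of x^96 = 317788

317788


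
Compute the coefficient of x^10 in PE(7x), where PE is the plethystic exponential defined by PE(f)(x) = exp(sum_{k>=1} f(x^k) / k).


With f(x) = 7x, the exponent is sum_{k>=1} 7 x^k / k = 7 * (-ln(1 - x)). Exponentiating:
PE(7x) = exp(-7 ln(1 - x)) = 1/(1 - x)^7.
By the negative binomial expansion, [x^n] 1/(1 - x)^7 = C(n + 6, 6).
For n = 10: C(16, 6) = 8008.

8008


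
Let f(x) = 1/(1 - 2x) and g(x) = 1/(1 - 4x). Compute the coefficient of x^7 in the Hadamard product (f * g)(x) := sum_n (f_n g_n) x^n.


f has coefficients f_k = 2^k and g has coefficients g_k = 4^k, so the Hadamard product has coefficient (f*g)_k = 2^k * 4^k = 8^k.
For k = 7: 8^7 = 2097152.

2097152


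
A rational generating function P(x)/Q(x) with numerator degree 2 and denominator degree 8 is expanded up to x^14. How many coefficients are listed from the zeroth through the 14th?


Expanding up to x^14 gives the coefficients for x^0, x^1, ..., x^14.
That is 14 + 1 = 15 coefficients in total.

15


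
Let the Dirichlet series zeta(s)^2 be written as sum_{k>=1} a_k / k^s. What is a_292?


The Dirichlet convolution of the constant function 1 with itself gives (1 * 1)(k) = sum_{d | k} 1 = d(k), the number of positive divisors of k.
Since zeta(s) = sum_{k>=1} 1/k^s, we have zeta(s)^2 = sum_{k>=1} d(k)/k^s, so a_k = d(k).
For k = 292: the divisors are 1, 2, 4, 73, 146, 292.
Count = 6.

6


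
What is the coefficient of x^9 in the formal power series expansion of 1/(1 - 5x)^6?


The general identity 1/(1 - c x)^r = sum_{k>=0} c^k C(k + r - 1, r - 1) x^k follows by substituting y = c x into 1/(1 - y)^r = sum_{k>=0} C(k + r - 1, r - 1) y^k.
For c = 5, r = 6, k = 9:
5^9 * C(14, 5) = 1953125 * 2002 = 3910156250.

3910156250


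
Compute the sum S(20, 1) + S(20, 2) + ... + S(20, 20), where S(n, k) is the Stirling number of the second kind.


By definition, S(n, k) counts partitions of an n-set into exactly k nonempty blocks.
Computing row n = 20 for k = 1..20:
S(20, k): 1, 524287, 580606446, 45232115901, 749206090500, 4306078895384, 11143554045652, 15170932662679, 12011282644725, 5917584964655, 1900842429486, 411016633391, 61068660380, 6302524580, 452329200, 22350954, 741285, 15675, 190, 1
Sum = 51724158235372. (This equals Bell_20 since the sum runs over all k.)

51724158235372


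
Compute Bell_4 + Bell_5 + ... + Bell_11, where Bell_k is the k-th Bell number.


Recall Bell_k counts set partitions of a k-set (with Bell_0 = 1 by convention).
Bell_4 through Bell_11: 15, 52, 203, 877, 4140, 21147, 115975, 678570
Sum = 15 + 52 + 203 + 877 + 4140 + 21147 + 115975 + 678570 = 820979.

820979


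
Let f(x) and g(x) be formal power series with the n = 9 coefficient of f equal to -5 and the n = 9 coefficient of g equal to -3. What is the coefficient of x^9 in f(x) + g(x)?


Addition of formal power series is termwise.
The coefficient of x^9 in f + g = -5 + -3
= -8

-8


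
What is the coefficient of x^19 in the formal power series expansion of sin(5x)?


The Maclaurin series is sin(t) = sum_{k>=0} (-1)^k t^(2k+1) / (2k+1)!, so substituting t = 5x, only odd powers of x are nonzero, with coefficient of x^(2k+1) equal to (-1)^k 5^(2k+1) / (2k+1)!.
Write 19 = 2*9 + 1, giving the coefficient (-1)^9 * 5^19 / 19! = -19073486328125/121645100408832000 = -152587890625/973160803270656.

-152587890625/973160803270656


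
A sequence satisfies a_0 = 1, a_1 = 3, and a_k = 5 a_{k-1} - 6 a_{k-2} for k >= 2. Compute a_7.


The characteristic equation is t^2 - 5 t + 6 = 0, with roots r_1 = 3 and r_2 = 2 (so c_1 = r_1 + r_2, c_2 = -r_1 r_2 as required).
One can use the closed form a_n = A r_1^n + B r_2^n, but direct iteration is more reliable:
a_0 = 1, a_1 = 3, a_2 = 9, a_3 = 27, a_4 = 81, a_5 = 243, a_6 = 729, a_7 = 2187.
So a_7 = 2187.

2187


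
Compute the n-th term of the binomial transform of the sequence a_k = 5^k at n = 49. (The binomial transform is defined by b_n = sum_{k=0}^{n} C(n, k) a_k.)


With a_k = 5^k, b_n = sum_{k=0}^{n} C(n, k) 5^k = (1 + 5)^n by the binomial theorem.
For n = 49: (1 + 5)^49 = 6^49 = 134713546244127343440523266742756048896.

134713546244127343440523266742756048896


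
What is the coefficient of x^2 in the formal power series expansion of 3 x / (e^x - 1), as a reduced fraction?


The exponential generating function for Bernoulli numbers is
x / (e^x - 1) = sum_{k>=0} B_k x^k / k!.
So the coefficient of x^2 in 3 x / (e^x - 1) is 3 B_2 / 2!.
Computing: B_2 = 1/6, 2! = 2, giving
3 * 1/6 / 2 = 1/4.

1/4


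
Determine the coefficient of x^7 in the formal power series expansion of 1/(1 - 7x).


The geometric series identity gives 1/(1 - c x) = sum_{k>=0} c^k x^k, so the coefficient of x^k is c^k.
Here c = 7 and k = 7.
Computing: 7^7 = 823543

823543


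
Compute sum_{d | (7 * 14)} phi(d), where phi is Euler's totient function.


First, 7 * 14 = 98. One classical identity is sum_{d | n} phi(d) = n (each k in [1, n] has a unique gcd with n, and among the k's with gcd(k, n) = n/d there are phi(d) of them). So the sum equals 98. We also verify directly:
Divisors of 98: 1, 2, 7, 14, 49, 98.
phi values: 1, 1, 6, 6, 42, 42.
Sum = 98.

98
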